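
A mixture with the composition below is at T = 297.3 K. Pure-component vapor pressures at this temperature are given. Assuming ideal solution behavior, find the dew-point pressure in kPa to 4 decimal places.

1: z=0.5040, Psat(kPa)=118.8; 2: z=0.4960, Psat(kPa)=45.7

Pdew = 66.2435 kPa

At the dew point ψ → 1, so Σzᵢ/Kᵢ = 1 with Kᵢ = Pᵢˢᵃᵗ/P ⇒ 1/P = Σzᵢ/Pᵢˢᵃᵗ.
1/P = 0.5040/118.8 + 0.4960/45.7 = 0.0150958 ⇒ P = 66.2435 kPa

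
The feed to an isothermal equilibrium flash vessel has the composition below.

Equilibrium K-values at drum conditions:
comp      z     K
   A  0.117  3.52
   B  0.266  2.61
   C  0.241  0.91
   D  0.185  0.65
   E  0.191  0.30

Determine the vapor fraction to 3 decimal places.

Rachford–Rice: g(ψ) = Σ zᵢ(Kᵢ−1)/(1+ψ(Kᵢ−1)) = 0.
Feasibility: ΣzᵢKᵢ = 1.503, Σzᵢ/Kᵢ = 1.321 — both > 1, two phases present.
Newton–Raphson from ψ = 0.38:
  ψ = 0.380: g = 0.1370, g' = -0.665 → ψ = 0.586
  ψ = 0.586: g = 0.0084, g' = -0.611 → ψ = 0.600
Converged at ψ = 0.600.

ψ = 0.600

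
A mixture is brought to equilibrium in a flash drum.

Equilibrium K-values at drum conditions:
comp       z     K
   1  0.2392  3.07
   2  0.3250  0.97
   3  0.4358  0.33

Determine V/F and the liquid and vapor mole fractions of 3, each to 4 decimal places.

Newton–Raphson from V/F = 0.55:
  V/F = 0.5500: g = -0.24074, g' = -0.7150 → V/F = 0.2133
  V/F = 0.2133: g = -0.00699, g' = -0.7599 → V/F = 0.2041
Converged at V/F = 0.2041.
Compositions from xᵢ = zᵢ/(1+V/F(Kᵢ−1)), yᵢ = Kᵢxᵢ:
  1: x = 0.1681, y = 0.5162
  2: x = 0.3270, y = 0.3172
  3: x = 0.5049, y = 0.1666

V/F = 0.2041, x_3 = 0.5049, y_3 = 0.1666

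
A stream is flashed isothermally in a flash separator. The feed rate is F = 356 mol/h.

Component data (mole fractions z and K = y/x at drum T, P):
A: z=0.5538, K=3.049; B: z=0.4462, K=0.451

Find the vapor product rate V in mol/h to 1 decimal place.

Binary case is linear: z₁(K₁−1)(1+ψ(K₂−1)) + z₂(K₂−1)(1+ψ(K₁−1)) = 0
⇒ ψ = [z₁(K₁−1)+z₂(K₂−1)] / [−(K₁−1)(K₂−1)] = 0.88977/1.12490 = 0.7910
Then V = ψ·F = 0.7910·356 = 281.6 mol/h and L = F − V = 74.4 mol/h.

V = 281.6 mol/h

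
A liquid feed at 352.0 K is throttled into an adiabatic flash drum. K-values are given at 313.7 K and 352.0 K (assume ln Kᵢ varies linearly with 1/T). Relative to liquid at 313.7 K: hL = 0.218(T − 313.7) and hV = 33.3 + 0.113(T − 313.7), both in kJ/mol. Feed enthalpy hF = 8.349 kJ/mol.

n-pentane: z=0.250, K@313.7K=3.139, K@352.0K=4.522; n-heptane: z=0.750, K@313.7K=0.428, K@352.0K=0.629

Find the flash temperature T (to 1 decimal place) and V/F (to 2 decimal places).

T = 324.7 K, V/F = 0.19

Adiabatic flash: solve Rachford–Rice at each trial T, then check hF = ψ·hV(T) + (1−ψ)·hL(T).
  T = 313.7 K: K = (3.139, 0.428), RR gives ψ = 0.086, H_out = 2.878 kJ/mol
  T = 352.0 K: K = (4.522, 0.629), RR gives ψ = 0.461, H_out = 21.844 kJ/mol
  T = 332.9 K: K = (3.809, 0.525), RR gives ψ = 0.259, H_out = 12.295 kJ/mol
  T = 323.3 K: K = (3.468, 0.475), RR gives ψ = 0.173, H_out = 7.668 kJ/mol
  T = 328.1 K: K = (3.637, 0.500), RR gives ψ = 0.215, H_out = 9.989 kJ/mol
  T = 325.7 K: K = (3.552, 0.488), RR gives ψ = 0.194, H_out = 8.832 kJ/mol
Linear interpolation between T = 323.3 (H_out = 7.668) and T = 325.7 (H_out = 8.832) on hF = 8.349 gives T ≈ 324.7 K, at which ψ = 0.19.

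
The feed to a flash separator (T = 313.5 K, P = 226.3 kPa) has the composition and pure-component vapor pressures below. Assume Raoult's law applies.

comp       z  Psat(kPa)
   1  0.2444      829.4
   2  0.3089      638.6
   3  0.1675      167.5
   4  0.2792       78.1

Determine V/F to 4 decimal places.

V/F = 0.7977

Raoult's law: Kᵢ = Pᵢˢᵃᵗ/P = Pᵢˢᵃᵗ/226.3.
  K_1 = 829.4/226.3 = 3.665046, K_2 = 638.6/226.3 = 2.821918, K_3 = 167.5/226.3 = 0.740168, K_4 = 78.1/226.3 = 0.345117
Material balance + equilibrium reduce to Σ zᵢ(Kᵢ−1)/(1+V/F(Kᵢ−1)) = 0.
Feasibility: ΣzᵢKᵢ = 1.9878, Σzᵢ/Kᵢ = 1.2114 — both > 1, two phases present.
Newton–Raphson from V/F = 0.5:
  V/F = 0.5000: g = 0.25187, g' = -0.8795 → V/F = 0.7864
  V/F = 0.7864: g = 0.01006, g' = -0.8813 → V/F = 0.7978
  V/F = 0.7978: g = -0.00005, g' = -0.8910 → V/F = 0.7977
Converged at V/F = 0.7977.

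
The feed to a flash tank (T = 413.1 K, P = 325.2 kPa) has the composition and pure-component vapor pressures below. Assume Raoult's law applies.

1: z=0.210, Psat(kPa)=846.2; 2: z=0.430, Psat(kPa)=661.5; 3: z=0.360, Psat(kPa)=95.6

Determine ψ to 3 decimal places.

ψ = 0.606

Raoult's law: Kᵢ = Pᵢˢᵃᵗ/P = Pᵢˢᵃᵗ/325.2.
  K_1 = 846.2/325.2 = 2.60209, K_2 = 661.5/325.2 = 2.03413, K_3 = 95.6/325.2 = 0.29397
Rachford–Rice: g(ψ) = Σ zᵢ(Kᵢ−1)/(1+ψ(Kᵢ−1)) = 0.
Check two-phase: ΣzᵢKᵢ = 1.527 > 1 and Σzᵢ/Kᵢ = 1.517 > 1, so g(0) = 0.527 > 0 and g(1) = -0.517 < 0.
Newton–Raphson from ψ = 0.5:
  ψ = 0.500: g = 0.0871, g' = -0.795 → ψ = 0.610
  ψ = 0.610: g = -0.0032, g' = -0.864 → ψ = 0.606
Converged at ψ = 0.606.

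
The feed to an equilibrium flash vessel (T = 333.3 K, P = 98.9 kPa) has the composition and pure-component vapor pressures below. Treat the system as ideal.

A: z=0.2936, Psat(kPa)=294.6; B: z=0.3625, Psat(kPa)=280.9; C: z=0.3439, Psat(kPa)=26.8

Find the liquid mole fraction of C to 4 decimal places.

x_C = 0.7228

Raoult's law: Kᵢ = Pᵢˢᵃᵗ/P = Pᵢˢᵃᵗ/98.9.
  K_A = 294.6/98.9 = 2.978766, K_B = 280.9/98.9 = 2.840243, K_C = 26.8/98.9 = 0.270981
Material balance + equilibrium reduce to Σ zᵢ(Kᵢ−1)/(1+V/F(Kᵢ−1)) = 0.
Feasibility: ΣzᵢKᵢ = 1.9973, Σzᵢ/Kᵢ = 1.4953 — both > 1, two phases present.
Iterate (Newton) starting at V/F = 0.57:
  V/F = 0.5700: g = 0.16964, g' = -1.0814 → V/F = 0.7269
  V/F = 0.7269: g = -0.00968, g' = -1.2451 → V/F = 0.7191
Converged at V/F = 0.7191.
Compositions from xᵢ = zᵢ/(1+V/F(Kᵢ−1)), yᵢ = Kᵢxᵢ:
  A: x = 0.1212, y = 0.3610
  B: x = 0.1560, y = 0.4432
  C: x = 0.7228, y = 0.1959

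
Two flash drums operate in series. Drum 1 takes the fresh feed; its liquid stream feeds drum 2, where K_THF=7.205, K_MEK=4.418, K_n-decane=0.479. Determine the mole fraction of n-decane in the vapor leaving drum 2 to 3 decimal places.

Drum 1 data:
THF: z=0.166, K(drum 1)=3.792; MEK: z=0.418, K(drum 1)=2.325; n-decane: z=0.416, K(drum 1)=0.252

Drum 1:
Let ψ₁ = V/F and solve Σ zᵢ(Kᵢ−1)/(1+ψ₁(Kᵢ−1)) = 0.
g(0) = ΣzᵢKᵢ − 1 = 0.706 and g(1) = 1 − Σzᵢ/Kᵢ = -0.874, so a root lies in (0, 1).
Iterate (Newton) starting at ψ₁ = 0.5:
  ψ₁ = 0.500: g = 0.0295, g' = -1.085 → ψ₁ = 0.527
Converged at ψ₁ = 0.527.
Drum-1 compositions:
  THF: x = 0.067, y = 0.255
  MEK: x = 0.246, y = 0.572
  n-decane: x = 0.687, y = 0.173
Drum-2 feed = drum-1 liquid: z₂ = (0.0672, 0.2461, 0.6867).
Drum 2:
Let ψ₂ = V/F and solve Σ zᵢ(Kᵢ−1)/(1+ψ₂(Kᵢ−1)) = 0.
g(0) = ΣzᵢKᵢ − 1 = 0.900 and g(1) = 1 − Σzᵢ/Kᵢ = -0.499, so a root lies in (0, 1).
Newton iteration, ψ₂⁰ = 0.48:
  ψ₂ = 0.480: g = -0.0537, g' = -0.907 → ψ₂ = 0.421
  ψ₂ = 0.421: g = 0.0022, g' = -0.988 → ψ₂ = 0.423
Converged at ψ₂ = 0.423.
  THF: x = 0.019, y = 0.134
  MEK: x = 0.101, y = 0.445
  n-decane: x = 0.881, y = 0.422

y_n-decane (drum 2) = 0.422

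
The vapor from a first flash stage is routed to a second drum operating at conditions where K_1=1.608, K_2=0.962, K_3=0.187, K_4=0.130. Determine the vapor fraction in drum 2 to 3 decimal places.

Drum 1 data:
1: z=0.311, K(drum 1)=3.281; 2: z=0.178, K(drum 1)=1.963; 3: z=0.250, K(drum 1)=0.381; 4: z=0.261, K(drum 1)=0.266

Drum 1:
Material balance + equilibrium reduce to Σ zᵢ(Kᵢ−1)/(1+ψ₁(Kᵢ−1)) = 0.
Feasibility: ΣzᵢKᵢ = 1.534, Σzᵢ/Kᵢ = 1.823 — both > 1, two phases present.
Newton–Raphson from ψ₁ = 0.38:
  ψ₁ = 0.380: g = 0.0375, g' = -0.987 → ψ₁ = 0.418
Converged at ψ₁ = 0.418.
Drum-1 compositions:
  1: x = 0.159, y = 0.522
  2: x = 0.127, y = 0.249
  3: x = 0.337, y = 0.129
  4: x = 0.377, y = 0.100
Drum-2 feed = drum-1 vapor: z₂ = (0.5222, 0.2491, 0.1285, 0.1002).
Drum 2:
Iterate (Newton) starting at ψ₂ = 0.66:
  ψ₂ = 0.660: g = -0.2133, g' = -0.912 → ψ₂ = 0.426
  ψ₂ = 0.426: g = -0.0559, g' = -0.513 → ψ₂ = 0.317
  ψ₂ = 0.317: g = -0.0046, g' = -0.435 → ψ₂ = 0.307
Converged at ψ₂ = 0.307.
  1: x = 0.440, y = 0.708
  2: x = 0.252, y = 0.242
  3: x = 0.171, y = 0.032
  4: x = 0.137, y = 0.018

V/F (drum 2) = 0.307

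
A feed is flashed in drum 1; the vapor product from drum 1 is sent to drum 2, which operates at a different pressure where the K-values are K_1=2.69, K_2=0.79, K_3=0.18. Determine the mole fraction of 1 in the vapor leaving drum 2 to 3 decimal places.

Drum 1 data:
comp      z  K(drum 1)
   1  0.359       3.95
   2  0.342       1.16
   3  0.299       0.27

Drum 1:
Rachford–Rice: g(ψ₁) = Σ zᵢ(Kᵢ−1)/(1+ψ₁(Kᵢ−1)) = 0.
Feasibility: ΣzᵢKᵢ = 1.895, Σzᵢ/Kᵢ = 1.493 — both > 1, two phases present.
Iterate (Newton) starting at ψ₁ = 0.47:
  ψ₁ = 0.470: g = 0.1624, g' = -0.925 → ψ₁ = 0.645
  ψ₁ = 0.645: g = 0.0015, g' = -0.947 → ψ₁ = 0.647
Converged at ψ₁ = 0.647.
Drum-1 compositions:
  1: x = 0.123, y = 0.487
  2: x = 0.310, y = 0.360
  3: x = 0.567, y = 0.153
Drum-2 feed = drum-1 vapor: z₂ = (0.4875, 0.3595, 0.1530).
Drum 2:
Let ψ₂ = V/F and solve Σ zᵢ(Kᵢ−1)/(1+ψ₂(Kᵢ−1)) = 0.
g(0) = ΣzᵢKᵢ − 1 = 0.623 and g(1) = 1 − Σzᵢ/Kᵢ = -0.486, so a root lies in (0, 1).
Iterate (Newton) starting at ψ₂ = 0.5:
  ψ₂ = 0.500: g = 0.1495, g' = -0.724 → ψ₂ = 0.706
  ψ₂ = 0.706: g = -0.0113, g' = -0.892 → ψ₂ = 0.694
Converged at ψ₂ = 0.694.
  1: x = 0.224, y = 0.604
  2: x = 0.421, y = 0.332
  3: x = 0.355, y = 0.064

y_1 (drum 2) = 0.604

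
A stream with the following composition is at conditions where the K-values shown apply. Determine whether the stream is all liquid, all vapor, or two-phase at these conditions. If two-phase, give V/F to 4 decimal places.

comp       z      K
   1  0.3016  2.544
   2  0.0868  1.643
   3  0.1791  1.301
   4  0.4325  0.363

ΣzᵢKᵢ = 1.2999; Σzᵢ/Kᵢ = 1.5005.
Both exceed 1, so a two-phase solution exists.
Rachford–Rice: g(ψ) = Σ zᵢ(Kᵢ−1)/(1+ψ(Kᵢ−1)) = 0.
Newton–Raphson from ψ = 0.5:
  ψ = 0.5000: g = -0.05237, g' = -0.6397 → ψ = 0.4181
  ψ = 0.4181: g = -0.00067, g' = -0.6267 → ψ = 0.4171
Converged at ψ = 0.4171.

two-phase, V/F = 0.4171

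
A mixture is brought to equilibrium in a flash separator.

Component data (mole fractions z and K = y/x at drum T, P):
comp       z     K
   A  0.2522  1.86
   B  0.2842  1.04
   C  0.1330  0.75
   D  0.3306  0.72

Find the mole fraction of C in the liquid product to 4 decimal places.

x_C = 0.1578

Material balance + equilibrium reduce to Σ zᵢ(Kᵢ−1)/(1+V/F(Kᵢ−1)) = 0.
Check two-phase: ΣzᵢKᵢ = 1.1024 > 1 and Σzᵢ/Kᵢ = 1.0454 > 1, so g(0) = 0.1024 > 0 and g(1) = -0.0454 < 0.
Iterate (Newton) starting at V/F = 0.38:
  V/F = 0.3800: g = 0.03434, g' = -0.1490 → V/F = 0.6104
  V/F = 0.6104: g = 0.00243, g' = -0.1299 → V/F = 0.6292
Converged at V/F = 0.6292.
Compositions from xᵢ = zᵢ/(1+V/F(Kᵢ−1)), yᵢ = Kᵢxᵢ:
  A: x = 0.1636, y = 0.3044
  B: x = 0.2772, y = 0.2883
  C: x = 0.1578, y = 0.1184
  D: x = 0.4013, y = 0.2889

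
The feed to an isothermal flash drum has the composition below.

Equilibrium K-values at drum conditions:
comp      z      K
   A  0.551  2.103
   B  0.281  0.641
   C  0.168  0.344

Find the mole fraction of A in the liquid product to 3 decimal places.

Let β = V/F and solve Σ zᵢ(Kᵢ−1)/(1+β(Kᵢ−1)) = 0.
Feasibility: ΣzᵢKᵢ = 1.397, Σzᵢ/Kᵢ = 1.189 — both > 1, two phases present.
Newton–Raphson from β = 0.5:
  β = 0.500: g = 0.1048, g' = -0.492 → β = 0.713
  β = 0.713: g = -0.0023, g' = -0.531 → β = 0.708
Converged at β = 0.708.
Compositions from xᵢ = zᵢ/(1+β(Kᵢ−1)), yᵢ = Kᵢxᵢ:
  A: x = 0.309, y = 0.650
  B: x = 0.377, y = 0.242
  C: x = 0.314, y = 0.108

x_A = 0.309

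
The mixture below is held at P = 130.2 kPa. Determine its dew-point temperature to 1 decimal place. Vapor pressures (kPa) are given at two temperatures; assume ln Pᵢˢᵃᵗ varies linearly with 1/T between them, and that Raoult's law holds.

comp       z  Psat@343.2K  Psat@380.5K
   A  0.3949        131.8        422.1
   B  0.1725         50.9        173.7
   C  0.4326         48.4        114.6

Dew-point temperature: Σzᵢ·P/Pᵢˢᵃᵗ(T) = 1. Interpolate ln Pᵢˢᵃᵗ = aᵢ + bᵢ/T.
  T = 343.2 K: ΣzᵢP/Pᵢˢᵃᵗ = 1.9951
  T = 380.5 K: ΣzᵢP/Pᵢˢᵃᵗ = 0.7426
  T = 361.9 K: ΣzᵢP/Pᵢˢᵃᵗ = 1.1811
  T = 371.2 K: ΣzᵢP/Pᵢˢᵃᵗ = 0.9304
  T = 366.5 K: ΣzᵢP/Pᵢˢᵃᵗ = 1.0478
  T = 368.9 K: ΣzᵢP/Pᵢˢᵃᵗ = 0.9857
Interpolating between 366.5 K and 368.9 K gives T ≈ 368.3 K.

T = 368.3 K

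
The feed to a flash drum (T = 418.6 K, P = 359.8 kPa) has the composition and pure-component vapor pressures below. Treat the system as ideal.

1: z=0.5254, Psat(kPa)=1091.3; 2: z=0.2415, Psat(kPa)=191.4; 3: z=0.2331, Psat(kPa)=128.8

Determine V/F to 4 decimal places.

Raoult's law: Kᵢ = Pᵢˢᵃᵗ/P = Pᵢˢᵃᵗ/359.8.
  K_1 = 1091.3/359.8 = 3.033074, K_2 = 191.4/359.8 = 0.531962, K_3 = 128.8/359.8 = 0.357977
Material balance + equilibrium reduce to Σ zᵢ(Kᵢ−1)/(1+V/F(Kᵢ−1)) = 0.
g(0) = ΣzᵢKᵢ − 1 = 0.8055 and g(1) = 1 − Σzᵢ/Kᵢ = -0.2784, so a root lies in (0, 1).
Newton–Raphson from V/F = 0.4:
  V/F = 0.4000: g = 0.24867, g' = -0.9146 → V/F = 0.6719
  V/F = 0.6719: g = 0.02340, g' = -0.7977 → V/F = 0.7012
  V/F = 0.7012: g = -0.00009, g' = -0.8042 → V/F = 0.7011
Converged at V/F = 0.7011.

V/F = 0.7011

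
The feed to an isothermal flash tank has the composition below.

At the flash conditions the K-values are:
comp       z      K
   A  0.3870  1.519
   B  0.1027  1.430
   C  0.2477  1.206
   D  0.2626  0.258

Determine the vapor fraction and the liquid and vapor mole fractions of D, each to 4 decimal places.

ψ = 0.3297, x_D = 0.3477, y_D = 0.0897

Iterate (Newton) starting at ψ = 0.61:
  ψ = 0.6100: g = -0.12310, g' = -0.5629 → ψ = 0.3913
  ψ = 0.3913: g = -0.02260, g' = -0.3820 → ψ = 0.3321
  ψ = 0.3321: g = -0.00085, g' = -0.3542 → ψ = 0.3297
Converged at ψ = 0.3297.
Compositions from xᵢ = zᵢ/(1+ψ(Kᵢ−1)), yᵢ = Kᵢxᵢ:
  A: x = 0.3305, y = 0.5020
  B: x = 0.0899, y = 0.1286
  C: x = 0.2319, y = 0.2797
  D: x = 0.3477, y = 0.0897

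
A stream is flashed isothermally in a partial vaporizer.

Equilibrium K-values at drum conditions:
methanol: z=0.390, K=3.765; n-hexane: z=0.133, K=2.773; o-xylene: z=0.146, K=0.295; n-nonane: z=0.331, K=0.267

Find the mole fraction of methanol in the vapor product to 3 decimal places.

Let ψ = V/F and solve Σ zᵢ(Kᵢ−1)/(1+ψ(Kᵢ−1)) = 0.
g(0) = ΣzᵢKᵢ − 1 = 0.969 and g(1) = 1 − Σzᵢ/Kᵢ = -0.886, so a root lies in (0, 1).
Newton–Raphson from ψ = 0.6:
  ψ = 0.600: g = -0.0917, g' = -1.305 → ψ = 0.530
  ψ = 0.530: g = -0.0018, g' = -1.262 → ψ = 0.528
Converged at ψ = 0.528.
Compositions from xᵢ = zᵢ/(1+ψ(Kᵢ−1)), yᵢ = Kᵢxᵢ:
  methanol: x = 0.158, y = 0.597
  n-hexane: x = 0.069, y = 0.190
  o-xylene: x = 0.233, y = 0.069
  n-nonane: x = 0.540, y = 0.144

y_methanol = 0.597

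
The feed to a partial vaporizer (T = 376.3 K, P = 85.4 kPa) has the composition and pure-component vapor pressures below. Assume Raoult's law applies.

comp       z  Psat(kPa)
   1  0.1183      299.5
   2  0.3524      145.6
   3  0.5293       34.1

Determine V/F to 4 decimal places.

Raoult's law: Kᵢ = Pᵢˢᵃᵗ/P = Pᵢˢᵃᵗ/85.4.
  K_1 = 299.5/85.4 = 3.507026, K_2 = 145.6/85.4 = 1.704918, K_3 = 34.1/85.4 = 0.399297
Newton–Raphson from V/F = 0.34:
  V/F = 0.3400: g = -0.03906, g' = -0.6323 → V/F = 0.2782
  V/F = 0.2782: g = 0.00065, g' = -0.6558 → V/F = 0.2792
Converged at V/F = 0.2792.

V/F = 0.2792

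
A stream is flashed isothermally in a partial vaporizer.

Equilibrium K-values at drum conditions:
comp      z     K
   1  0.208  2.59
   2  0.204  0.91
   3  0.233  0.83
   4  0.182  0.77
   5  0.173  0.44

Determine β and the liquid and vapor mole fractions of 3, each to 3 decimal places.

Material balance + equilibrium reduce to Σ zᵢ(Kᵢ−1)/(1+β(Kᵢ−1)) = 0.
Feasibility: ΣzᵢKᵢ = 1.134, Σzᵢ/Kᵢ = 1.215 — both > 1, two phases present.
Newton iteration, β⁰ = 0.5:
  β = 0.500: g = -0.0601, g' = -0.290 → β = 0.293
  β = 0.293: g = 0.0044, g' = -0.343 → β = 0.306
Converged at β = 0.306.
Compositions from xᵢ = zᵢ/(1+β(Kᵢ−1)), yᵢ = Kᵢxᵢ:
  1: x = 0.140, y = 0.363
  2: x = 0.210, y = 0.191
  3: x = 0.246, y = 0.204
  4: x = 0.196, y = 0.151
  5: x = 0.209, y = 0.092

β = 0.306, x_3 = 0.246, y_3 = 0.204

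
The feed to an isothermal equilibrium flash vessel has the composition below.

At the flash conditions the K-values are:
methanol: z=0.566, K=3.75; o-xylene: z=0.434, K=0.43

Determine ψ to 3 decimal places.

Binary case is linear: z₁(K₁−1)(1+ψ(K₂−1)) + z₂(K₂−1)(1+ψ(K₁−1)) = 0
⇒ ψ = [z₁(K₁−1)+z₂(K₂−1)] / [−(K₁−1)(K₂−1)] = 1.3091/1.5675 = 0.835

ψ = 0.835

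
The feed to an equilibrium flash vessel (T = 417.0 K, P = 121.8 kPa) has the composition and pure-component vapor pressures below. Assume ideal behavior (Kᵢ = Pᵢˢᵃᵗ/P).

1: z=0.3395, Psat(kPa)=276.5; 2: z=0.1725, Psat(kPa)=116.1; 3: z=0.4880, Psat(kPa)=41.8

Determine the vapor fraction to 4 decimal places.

Raoult's law: Kᵢ = Pᵢˢᵃᵗ/P = Pᵢˢᵃᵗ/121.8.
  K_1 = 276.5/121.8 = 2.270115, K_2 = 116.1/121.8 = 0.953202, K_3 = 41.8/121.8 = 0.343186
Material balance + equilibrium reduce to Σ zᵢ(Kᵢ−1)/(1+ψ(Kᵢ−1)) = 0.
Check two-phase: ΣzᵢKᵢ = 1.1026 > 1 and Σzᵢ/Kᵢ = 1.7525 > 1, so g(0) = 0.1026 > 0 and g(1) = -0.7525 < 0.
Newton iteration, ψ⁰ = 0.61:
  ψ = 0.6100: g = -0.30014, g' = -0.7604 → ψ = 0.2153
  ψ = 0.2153: g = -0.04284, g' = -0.6237 → ψ = 0.1466
  ψ = 0.1466: g = 0.00073, g' = -0.6474 → ψ = 0.1477
Converged at ψ = 0.1477.

ψ = 0.1477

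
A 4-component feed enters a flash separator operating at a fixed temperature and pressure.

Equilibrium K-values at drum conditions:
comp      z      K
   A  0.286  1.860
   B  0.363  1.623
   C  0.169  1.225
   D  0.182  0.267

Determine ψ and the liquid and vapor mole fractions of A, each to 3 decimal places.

Let ψ = V/F and solve Σ zᵢ(Kᵢ−1)/(1+ψ(Kᵢ−1)) = 0.
Feasibility: ΣzᵢKᵢ = 1.377, Σzᵢ/Kᵢ = 1.197 — both > 1, two phases present.
Newton iteration, ψ⁰ = 0.5:
  ψ = 0.500: g = 0.1680, g' = -0.436 → ψ = 0.885
  ψ = 0.885: g = -0.0630, g' = -0.927 → ψ = 0.817
  ψ = 0.817: g = -0.0064, g' = -0.750 → ψ = 0.809
Converged at ψ = 0.809.
Compositions from xᵢ = zᵢ/(1+ψ(Kᵢ−1)), yᵢ = Kᵢxᵢ:
  A: x = 0.169, y = 0.314
  B: x = 0.241, y = 0.392
  C: x = 0.143, y = 0.175
  D: x = 0.447, y = 0.119

ψ = 0.809, x_A = 0.169, y_A = 0.314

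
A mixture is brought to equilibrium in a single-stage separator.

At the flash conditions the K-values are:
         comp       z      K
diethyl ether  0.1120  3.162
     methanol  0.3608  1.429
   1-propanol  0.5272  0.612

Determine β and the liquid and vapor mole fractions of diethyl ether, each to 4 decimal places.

Let β = V/F and solve Σ zᵢ(Kᵢ−1)/(1+β(Kᵢ−1)) = 0.
Feasibility: ΣzᵢKᵢ = 1.1924, Σzᵢ/Kᵢ = 1.1493 — both > 1, two phases present.
Newton–Raphson from β = 0.62:
  β = 0.6200: g = -0.04362, g' = -0.2746 → β = 0.4611
  β = 0.4611: g = 0.00134, g' = -0.2953 → β = 0.4657
Converged at β = 0.4657.
Compositions from xᵢ = zᵢ/(1+β(Kᵢ−1)), yᵢ = Kᵢxᵢ:
  diethyl ether: x = 0.0558, y = 0.1765
  methanol: x = 0.3007, y = 0.4297
  1-propanol: x = 0.6435, y = 0.3938

β = 0.4657, x_diethyl ether = 0.0558, y_diethyl ether = 0.1765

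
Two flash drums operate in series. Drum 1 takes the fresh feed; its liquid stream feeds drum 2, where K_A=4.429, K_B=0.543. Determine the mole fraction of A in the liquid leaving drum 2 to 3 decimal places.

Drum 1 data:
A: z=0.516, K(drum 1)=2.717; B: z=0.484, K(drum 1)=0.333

Drum 1:
Rachford–Rice: g(ψ₁) = Σ zᵢ(Kᵢ−1)/(1+ψ₁(Kᵢ−1)) = 0.
g(0) = ΣzᵢKᵢ − 1 = 0.563 and g(1) = 1 − Σzᵢ/Kᵢ = -0.643, so a root lies in (0, 1).
Newton iteration, ψ₁⁰ = 0.5:
  ψ₁ = 0.500: g = -0.0076, g' = -0.925 → ψ₁ = 0.492
Converged at ψ₁ = 0.492.
Drum-1 compositions:
  A: x = 0.280, y = 0.760
  B: x = 0.720, y = 0.240
Drum-2 feed = drum-1 liquid: z₂ = (0.2798, 0.7202).
Drum 2:
Let ψ₂ = V/F and solve Σ zᵢ(Kᵢ−1)/(1+ψ₂(Kᵢ−1)) = 0.
g(0) = ΣzᵢKᵢ − 1 = 0.630 and g(1) = 1 − Σzᵢ/Kᵢ = -0.390, so a root lies in (0, 1).
Binary case is linear: z₁(K₁−1)(1+ψ₂(K₂−1)) + z₂(K₂−1)(1+ψ₂(K₁−1)) = 0
⇒ ψ₂ = [z₁(K₁−1)+z₂(K₂−1)] / [−(K₁−1)(K₂−1)] = 0.6302/1.5671 = 0.402
  A: x = 0.118, y = 0.521
  B: x = 0.882, y = 0.479

x_A (drum 2) = 0.118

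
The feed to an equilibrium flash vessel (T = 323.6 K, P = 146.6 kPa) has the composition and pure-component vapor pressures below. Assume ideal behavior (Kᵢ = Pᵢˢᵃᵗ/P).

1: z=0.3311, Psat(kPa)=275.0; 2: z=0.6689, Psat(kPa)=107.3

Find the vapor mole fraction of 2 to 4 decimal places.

Raoult's law: Kᵢ = Pᵢˢᵃᵗ/P = Pᵢˢᵃᵗ/146.6.
  K_1 = 275.0/146.6 = 1.875853, K_2 = 107.3/146.6 = 0.731924
Material balance + equilibrium reduce to Σ zᵢ(Kᵢ−1)/(1+β(Kᵢ−1)) = 0.
Check two-phase: ΣzᵢKᵢ = 1.1107 > 1 and Σzᵢ/Kᵢ = 1.0904 > 1, so g(0) = 0.1107 > 0 and g(1) = -0.0904 < 0.
Newton–Raphson from β = 0.5:
  β = 0.5000: g = -0.00540, g' = -0.1869 → β = 0.4711
  β = 0.4711: g = 0.00005, g' = -0.1903 → β = 0.4714
Converged at β = 0.4714.
Compositions from xᵢ = zᵢ/(1+β(Kᵢ−1)), yᵢ = Kᵢxᵢ:
  1: x = 0.2343, y = 0.4396
  2: x = 0.7657, y = 0.5604

y_2 = 0.5604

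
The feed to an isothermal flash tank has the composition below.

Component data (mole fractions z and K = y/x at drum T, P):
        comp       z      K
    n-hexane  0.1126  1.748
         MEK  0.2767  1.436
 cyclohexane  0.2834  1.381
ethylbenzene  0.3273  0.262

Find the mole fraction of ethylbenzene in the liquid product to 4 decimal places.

Material balance + equilibrium reduce to Σ zᵢ(Kᵢ−1)/(1+V/F(Kᵢ−1)) = 0.
Check two-phase: ΣzᵢKᵢ = 1.0713 > 1 and Σzᵢ/Kᵢ = 1.7116 > 1, so g(0) = 0.0713 > 0 and g(1) = -0.7116 < 0.
Iterate (Newton) starting at V/F = 0.68:
  V/F = 0.6800: g = -0.25024, g' = -0.8032 → V/F = 0.3685
  V/F = 0.3685: g = -0.06711, g' = -0.4457 → V/F = 0.2179
  V/F = 0.2179: g = -0.00554, g' = -0.3786 → V/F = 0.2033
  V/F = 0.2033: g = -0.00003, g' = -0.3740 → V/F = 0.2032
Converged at V/F = 0.2032.
Compositions from xᵢ = zᵢ/(1+V/F(Kᵢ−1)), yᵢ = Kᵢxᵢ:
  n-hexane: x = 0.0977, y = 0.1709
  MEK: x = 0.2542, y = 0.3650
  cyclohexane: x = 0.2630, y = 0.3633
  ethylbenzene: x = 0.3850, y = 0.1009

x_ethylbenzene = 0.3850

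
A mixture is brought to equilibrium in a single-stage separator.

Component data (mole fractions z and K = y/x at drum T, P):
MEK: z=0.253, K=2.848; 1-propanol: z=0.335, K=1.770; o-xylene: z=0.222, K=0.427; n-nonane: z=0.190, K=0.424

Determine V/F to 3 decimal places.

V/F = 0.661

Rachford–Rice: g(V/F) = Σ zᵢ(Kᵢ−1)/(1+V/F(Kᵢ−1)) = 0.
g(0) = ΣzᵢKᵢ − 1 = 0.489 and g(1) = 1 − Σzᵢ/Kᵢ = -0.246, so a root lies in (0, 1).
Newton–Raphson from V/F = 0.5:
  V/F = 0.500: g = 0.0973, g' = -0.604 → V/F = 0.661
Converged at V/F = 0.661.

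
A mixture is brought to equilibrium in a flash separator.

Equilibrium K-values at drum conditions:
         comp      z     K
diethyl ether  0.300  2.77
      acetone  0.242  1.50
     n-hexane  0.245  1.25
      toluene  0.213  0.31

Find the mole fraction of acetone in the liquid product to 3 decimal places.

Rachford–Rice: g(β) = Σ zᵢ(Kᵢ−1)/(1+β(Kᵢ−1)) = 0.
Check two-phase: ΣzᵢKᵢ = 1.566 > 1 and Σzᵢ/Kᵢ = 1.153 > 1, so g(0) = 0.566 > 0 and g(1) = -0.153 < 0.
Newton iteration, β⁰ = 0.54:
  β = 0.540: g = 0.1865, g' = -0.553 → β = 0.877
  β = 0.877: g = -0.0301, g' = -0.835 → β = 0.841
  β = 0.841: g = -0.0012, g' = -0.768 → β = 0.840
Converged at β = 0.840.
Compositions from xᵢ = zᵢ/(1+β(Kᵢ−1)), yᵢ = Kᵢxᵢ:
  diethyl ether: x = 0.121, y = 0.334
  acetone: x = 0.170, y = 0.256
  n-hexane: x = 0.202, y = 0.253
  toluene: x = 0.506, y = 0.157

x_acetone = 0.170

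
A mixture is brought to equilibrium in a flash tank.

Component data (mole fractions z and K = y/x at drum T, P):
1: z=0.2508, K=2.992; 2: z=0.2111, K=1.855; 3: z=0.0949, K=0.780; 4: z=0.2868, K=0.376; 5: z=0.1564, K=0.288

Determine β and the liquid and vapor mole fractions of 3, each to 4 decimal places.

β = 0.3940, x_3 = 0.1039, y_3 = 0.0810

Iterate (Newton) starting at β = 0.5:
  β = 0.5000: g = -0.07976, g' = -0.7584 → β = 0.3948
  β = 0.3948: g = -0.00065, g' = -0.7536 → β = 0.3940
Converged at β = 0.3940.
Compositions from xᵢ = zᵢ/(1+β(Kᵢ−1)), yᵢ = Kᵢxᵢ:
  1: x = 0.1405, y = 0.4204
  2: x = 0.1579, y = 0.2929
  3: x = 0.1039, y = 0.0810
  4: x = 0.3803, y = 0.1430
  5: x = 0.2174, y = 0.0626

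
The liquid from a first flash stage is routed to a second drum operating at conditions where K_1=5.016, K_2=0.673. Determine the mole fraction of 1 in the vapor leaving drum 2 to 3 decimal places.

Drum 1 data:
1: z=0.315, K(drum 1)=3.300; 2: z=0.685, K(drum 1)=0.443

y_1 (drum 2) = 0.378

Drum 1:
Newton iteration, ψ₁⁰ = 0.5:
  ψ₁ = 0.500: g = -0.1918, g' = -0.769 → ψ₁ = 0.250
  ψ₁ = 0.250: g = 0.0163, g' = -0.958 → ψ₁ = 0.267
  ψ₁ = 0.267: g = 0.0002, g' = -0.932 → ψ₁ = 0.268
Converged at ψ₁ = 0.268.
Drum-1 compositions:
  1: x = 0.195, y = 0.643
  2: x = 0.805, y = 0.357
Drum-2 feed = drum-1 liquid: z₂ = (0.1950, 0.8050).
Drum 2:
Binary case is linear: z₁(K₁−1)(1+ψ₂(K₂−1)) + z₂(K₂−1)(1+ψ₂(K₁−1)) = 0
⇒ ψ₂ = [z₁(K₁−1)+z₂(K₂−1)] / [−(K₁−1)(K₂−1)] = 0.5197/1.3132 = 0.396
  1: x = 0.075, y = 0.378
  2: x = 0.925, y = 0.622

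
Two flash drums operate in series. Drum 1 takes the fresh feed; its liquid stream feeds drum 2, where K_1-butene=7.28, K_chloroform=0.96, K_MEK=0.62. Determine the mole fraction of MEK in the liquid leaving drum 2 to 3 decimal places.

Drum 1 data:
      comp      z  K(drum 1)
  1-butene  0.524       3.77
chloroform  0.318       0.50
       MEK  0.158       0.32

Drum 1:
Let ψ₁ = V/F and solve Σ zᵢ(Kᵢ−1)/(1+ψ₁(Kᵢ−1)) = 0.
Check two-phase: ΣzᵢKᵢ = 2.185 > 1 and Σzᵢ/Kᵢ = 1.269 > 1, so g(0) = 1.185 > 0 and g(1) = -0.269 < 0.
Iterate (Newton) starting at ψ₁ = 0.6:
  ψ₁ = 0.600: g = 0.1366, g' = -0.938 → ψ₁ = 0.746
  ψ₁ = 0.746: g = 0.0020, g' = -0.931 → ψ₁ = 0.748
Converged at ψ₁ = 0.748.
Drum-1 compositions:
  1-butene: x = 0.171, y = 0.643
  chloroform: x = 0.508, y = 0.254
  MEK: x = 0.321, y = 0.103
Drum-2 feed = drum-1 liquid: z₂ = (0.1706, 0.5079, 0.3215).
Drum 2:
Let ψ₂ = V/F and solve Σ zᵢ(Kᵢ−1)/(1+ψ₂(Kᵢ−1)) = 0.
Feasibility: ΣzᵢKᵢ = 1.929, Σzᵢ/Kᵢ = 1.071 — both > 1, two phases present.
Iterate (Newton) starting at ψ₂ = 0.51:
  ψ₂ = 0.510: g = 0.0827, g' = -0.453 → ψ₂ = 0.692
  ψ₂ = 0.692: g = 0.0137, g' = -0.322 → ψ₂ = 0.735
  ψ₂ = 0.735: g = 0.0004, g' = -0.304 → ψ₂ = 0.736
Converged at ψ₂ = 0.736.
  1-butene: x = 0.030, y = 0.221
  chloroform: x = 0.523, y = 0.502
  MEK: x = 0.446, y = 0.277

x_MEK (drum 2) = 0.446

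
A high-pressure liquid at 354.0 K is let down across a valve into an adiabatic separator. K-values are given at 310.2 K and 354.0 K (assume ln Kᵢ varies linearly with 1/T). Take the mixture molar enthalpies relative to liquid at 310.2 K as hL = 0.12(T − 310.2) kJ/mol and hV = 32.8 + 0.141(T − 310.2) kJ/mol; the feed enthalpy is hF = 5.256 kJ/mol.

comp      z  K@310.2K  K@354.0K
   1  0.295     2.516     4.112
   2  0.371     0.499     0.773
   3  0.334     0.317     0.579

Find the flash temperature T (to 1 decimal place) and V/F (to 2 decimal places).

T = 317.3 K, V/F = 0.13

Adiabatic flash: solve Rachford–Rice at each trial T, then check hF = ψ·hV(T) + (1−ψ)·hL(T).
  T = 310.2 K: K = (2.516, 0.499, 0.317), RR gives ψ = 0.037, H_out = 1.215 kJ/mol
  T = 354.0 K: K = (4.112, 0.773, 0.579), RR gives ψ = 0.675, H_out = 28.032 kJ/mol
  T = 332.1 K: K = (3.269, 0.630, 0.437), RR gives ψ = 0.324, H_out = 13.397 kJ/mol
  T = 321.1 K: K = (2.879, 0.563, 0.374), RR gives ψ = 0.183, H_out = 7.351 kJ/mol
  T = 315.6 K: K = (2.693, 0.530, 0.345), RR gives ψ = 0.111, H_out = 4.316 kJ/mol
  T = 318.4 K: K = (2.787, 0.547, 0.359), RR gives ψ = 0.148, H_out = 5.871 kJ/mol
  T = 317.0 K: K = (2.740, 0.538, 0.352), RR gives ψ = 0.130, H_out = 5.097 kJ/mol
Linear interpolation between T = 317.0 (H_out = 5.097) and T = 318.4 (H_out = 5.871) on hF = 5.256 gives T ≈ 317.3 K, at which ψ = 0.13.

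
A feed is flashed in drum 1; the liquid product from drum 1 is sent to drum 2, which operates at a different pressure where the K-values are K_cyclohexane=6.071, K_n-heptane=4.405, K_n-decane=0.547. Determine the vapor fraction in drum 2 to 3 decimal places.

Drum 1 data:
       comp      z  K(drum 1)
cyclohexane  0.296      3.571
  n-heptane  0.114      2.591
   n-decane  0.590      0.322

V/F (drum 2) = 0.337

Drum 1:
Newton iteration, ψ₁⁰ = 0.5:
  ψ₁ = 0.500: g = -0.1712, g' = -1.085 → ψ₁ = 0.342
  ψ₁ = 0.342: g = 0.0014, g' = -1.135 → ψ₁ = 0.343
Converged at ψ₁ = 0.343.
Drum-1 compositions:
  cyclohexane: x = 0.157, y = 0.561
  n-heptane: x = 0.074, y = 0.191
  n-decane: x = 0.769, y = 0.248
Drum-2 feed = drum-1 liquid: z₂ = (0.1572, 0.0737, 0.7691).
Drum 2:
Rachford–Rice: g(ψ₂) = Σ zᵢ(Kᵢ−1)/(1+ψ₂(Kᵢ−1)) = 0.
g(0) = ΣzᵢKᵢ − 1 = 0.700 and g(1) = 1 − Σzᵢ/Kᵢ = -0.449, so a root lies in (0, 1).
Newton–Raphson from ψ₂ = 0.5:
  ψ₂ = 0.500: g = -0.1321, g' = -0.704 → ψ₂ = 0.312
  ψ₂ = 0.312: g = 0.0242, g' = -1.020 → ψ₂ = 0.336
  ψ₂ = 0.336: g = 0.0008, g' = -0.958 → ψ₂ = 0.337
Converged at ψ₂ = 0.337.
  cyclohexane: x = 0.058, y = 0.352
  n-heptane: x = 0.034, y = 0.151
  n-decane: x = 0.908, y = 0.496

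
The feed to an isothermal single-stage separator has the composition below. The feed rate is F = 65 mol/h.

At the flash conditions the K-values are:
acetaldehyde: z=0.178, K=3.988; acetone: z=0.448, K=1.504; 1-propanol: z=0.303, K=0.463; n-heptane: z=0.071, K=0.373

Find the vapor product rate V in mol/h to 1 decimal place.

Newton–Raphson from ψ = 0.5:
  ψ = 0.500: g = 0.1063, g' = -0.551 → ψ = 0.693
  ψ = 0.693: g = 0.0026, g' = -0.540 → ψ = 0.698
Converged at ψ = 0.698.
Then V = ψ·F = 0.6980·65 = 45.4 mol/h and L = F − V = 19.6 mol/h.

V = 45.4 mol/h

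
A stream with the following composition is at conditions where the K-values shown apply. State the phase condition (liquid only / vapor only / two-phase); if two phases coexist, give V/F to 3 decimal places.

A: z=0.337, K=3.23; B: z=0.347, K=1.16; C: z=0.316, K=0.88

ΣzᵢKᵢ = 1.769; Σzᵢ/Kᵢ = 0.763.
Since Σzᵢ/Kᵢ < 1 the mixture is above its dew point — single vapor phase.

vapor only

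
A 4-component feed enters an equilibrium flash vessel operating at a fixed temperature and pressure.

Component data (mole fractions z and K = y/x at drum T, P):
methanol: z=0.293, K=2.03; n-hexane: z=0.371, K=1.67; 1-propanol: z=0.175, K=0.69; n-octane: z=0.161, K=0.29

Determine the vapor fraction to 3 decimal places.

Rachford–Rice: g(ψ) = Σ zᵢ(Kᵢ−1)/(1+ψ(Kᵢ−1)) = 0.
Feasibility: ΣzᵢKᵢ = 1.382, Σzᵢ/Kᵢ = 1.175 — both > 1, two phases present.
Newton–Raphson from ψ = 0.5:
  ψ = 0.500: g = 0.1440, g' = -0.448 → ψ = 0.822
  ψ = 0.822: g = -0.0234, g' = -0.658 → ψ = 0.786
  ψ = 0.786: g = -0.0009, g' = -0.611 → ψ = 0.785
Converged at ψ = 0.785.

ψ = 0.785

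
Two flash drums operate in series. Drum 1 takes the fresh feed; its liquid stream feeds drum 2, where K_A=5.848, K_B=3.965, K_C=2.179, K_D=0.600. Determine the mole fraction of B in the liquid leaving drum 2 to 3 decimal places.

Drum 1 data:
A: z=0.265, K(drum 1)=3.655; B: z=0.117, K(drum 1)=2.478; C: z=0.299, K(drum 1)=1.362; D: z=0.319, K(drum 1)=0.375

Drum 1:
Newton iteration, ψ₁⁰ = 0.67:
  ψ₁ = 0.670: g = 0.0842, g' = -0.701 → ψ₁ = 0.790
  ψ₁ = 0.790: g = -0.0028, g' = -0.759 → ψ₁ = 0.786
Converged at ψ₁ = 0.786.
Drum-1 compositions:
  A: x = 0.086, y = 0.314
  B: x = 0.054, y = 0.134
  C: x = 0.233, y = 0.317
  D: x = 0.627, y = 0.235
Drum-2 feed = drum-1 liquid: z₂ = (0.0858, 0.0541, 0.2327, 0.6273).
Drum 2:
Let ψ₂ = V/F and solve Σ zᵢ(Kᵢ−1)/(1+ψ₂(Kᵢ−1)) = 0.
Feasibility: ΣzᵢKᵢ = 1.600, Σzᵢ/Kᵢ = 1.181 — both > 1, two phases present.
Newton–Raphson from ψ₂ = 0.5:
  ψ₂ = 0.500: g = 0.0451, g' = -0.534 → ψ₂ = 0.584
  ψ₂ = 0.584: g = 0.0022, g' = -0.485 → ψ₂ = 0.589
Converged at ψ₂ = 0.589.
  A: x = 0.022, y = 0.130
  B: x = 0.020, y = 0.078
  C: x = 0.137, y = 0.299
  D: x = 0.821, y = 0.492

x_B (drum 2) = 0.020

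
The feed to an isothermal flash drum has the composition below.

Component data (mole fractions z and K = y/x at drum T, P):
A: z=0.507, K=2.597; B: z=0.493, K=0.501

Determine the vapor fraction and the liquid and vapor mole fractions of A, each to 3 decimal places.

Material balance + equilibrium reduce to Σ zᵢ(Kᵢ−1)/(1+ψ(Kᵢ−1)) = 0.
Feasibility: ΣzᵢKᵢ = 1.564, Σzᵢ/Kᵢ = 1.179 — both > 1, two phases present.
Newton–Raphson from ψ = 0.5:
  ψ = 0.500: g = 0.1224, g' = -0.618 → ψ = 0.698
  ψ = 0.698: g = 0.0053, g' = -0.578 → ψ = 0.707
Converged at ψ = 0.707.
Compositions from xᵢ = zᵢ/(1+ψ(Kᵢ−1)), yᵢ = Kᵢxᵢ:
  A: x = 0.238, y = 0.618
  B: x = 0.762, y = 0.382

ψ = 0.707, x_A = 0.238, y_A = 0.618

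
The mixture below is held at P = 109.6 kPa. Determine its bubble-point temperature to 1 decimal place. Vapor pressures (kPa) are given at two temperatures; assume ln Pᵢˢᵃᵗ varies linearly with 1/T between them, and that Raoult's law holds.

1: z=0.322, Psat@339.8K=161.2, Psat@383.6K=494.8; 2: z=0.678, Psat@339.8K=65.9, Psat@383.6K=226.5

Bubble-point temperature: ΣzᵢPᵢˢᵃᵗ(T) = P. Interpolate ln Pᵢˢᵃᵗ = aᵢ + bᵢ/T.
  T = 339.8 K: ΣzᵢPᵢˢᵃᵗ = 96.59 kPa
  T = 383.6 K: ΣzᵢPᵢˢᵃᵗ = 312.89 kPa
  T = 361.7 K: ΣzᵢPᵢˢᵃᵗ = 180.07 kPa
  T = 350.8 K: ΣzᵢPᵢˢᵃᵗ = 133.34 kPa
  T = 345.3 K: ΣzᵢPᵢˢᵃᵗ = 113.77 kPa
  T = 342.6 K: ΣzᵢPᵢˢᵃᵗ = 105.05 kPa
Interpolating between 342.6 K and 345.3 K gives T ≈ 344.0 K.

T = 344.0 K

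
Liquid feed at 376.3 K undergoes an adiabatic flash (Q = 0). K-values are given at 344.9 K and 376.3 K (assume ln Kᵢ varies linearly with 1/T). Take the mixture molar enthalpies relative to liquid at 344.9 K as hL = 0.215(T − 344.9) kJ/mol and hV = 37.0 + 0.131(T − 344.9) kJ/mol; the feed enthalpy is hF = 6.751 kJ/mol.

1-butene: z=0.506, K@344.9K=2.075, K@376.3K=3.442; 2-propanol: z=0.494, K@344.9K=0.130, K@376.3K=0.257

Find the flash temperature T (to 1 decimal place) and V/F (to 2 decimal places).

T = 347.6 K, V/F = 0.17

Adiabatic flash: solve Rachford–Rice at each trial T, then check hF = ψ·hV(T) + (1−ψ)·hL(T).
  T = 344.9 K: K = (2.075, 0.130), RR gives ψ = 0.122, H_out = 4.517 kJ/mol
  T = 376.3 K: K = (3.442, 0.257), RR gives ψ = 0.479, H_out = 23.201 kJ/mol
  T = 360.6 K: K = (2.702, 0.186), RR gives ψ = 0.331, H_out = 15.187 kJ/mol
  T = 352.8 K: K = (2.377, 0.156), RR gives ψ = 0.241, H_out = 10.448 kJ/mol
  T = 348.9 K: K = (2.224, 0.143), RR gives ψ = 0.187, H_out = 7.709 kJ/mol
  T = 346.9 K: K = (2.149, 0.136), RR gives ψ = 0.156, H_out = 6.170 kJ/mol
  T = 347.9 K: K = (2.186, 0.139), RR gives ψ = 0.172, H_out = 6.952 kJ/mol
Linear interpolation between T = 346.9 (H_out = 6.170) and T = 347.9 (H_out = 6.952) on hF = 6.751 gives T ≈ 347.6 K, at which ψ = 0.17.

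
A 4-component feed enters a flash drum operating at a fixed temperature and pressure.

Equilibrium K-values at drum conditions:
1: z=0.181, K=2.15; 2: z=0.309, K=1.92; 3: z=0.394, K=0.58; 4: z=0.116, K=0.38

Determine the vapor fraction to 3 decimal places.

ψ = 0.531

Let ψ = V/F and solve Σ zᵢ(Kᵢ−1)/(1+ψ(Kᵢ−1)) = 0.
g(0) = ΣzᵢKᵢ − 1 = 0.255 and g(1) = 1 − Σzᵢ/Kᵢ = -0.230, so a root lies in (0, 1).
Iterate (Newton) starting at ψ = 0.64:
  ψ = 0.640: g = -0.0467, g' = -0.436 → ψ = 0.533
  ψ = 0.533: g = -0.0007, g' = -0.425 → ψ = 0.531
Converged at ψ = 0.531.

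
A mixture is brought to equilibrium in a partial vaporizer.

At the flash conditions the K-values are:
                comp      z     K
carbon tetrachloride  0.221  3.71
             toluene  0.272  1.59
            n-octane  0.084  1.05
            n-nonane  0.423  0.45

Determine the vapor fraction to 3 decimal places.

ψ = 0.606

Rachford–Rice: g(ψ) = Σ zᵢ(Kᵢ−1)/(1+ψ(Kᵢ−1)) = 0.
Check two-phase: ΣzᵢKᵢ = 1.531 > 1 and Σzᵢ/Kᵢ = 1.251 > 1, so g(0) = 0.531 > 0 and g(1) = -0.251 < 0.
Iterate (Newton) starting at ψ = 0.5:
  ψ = 0.500: g = 0.0614, g' = -0.593 → ψ = 0.604
  ψ = 0.604: g = 0.0013, g' = -0.572 → ψ = 0.606
Converged at ψ = 0.606.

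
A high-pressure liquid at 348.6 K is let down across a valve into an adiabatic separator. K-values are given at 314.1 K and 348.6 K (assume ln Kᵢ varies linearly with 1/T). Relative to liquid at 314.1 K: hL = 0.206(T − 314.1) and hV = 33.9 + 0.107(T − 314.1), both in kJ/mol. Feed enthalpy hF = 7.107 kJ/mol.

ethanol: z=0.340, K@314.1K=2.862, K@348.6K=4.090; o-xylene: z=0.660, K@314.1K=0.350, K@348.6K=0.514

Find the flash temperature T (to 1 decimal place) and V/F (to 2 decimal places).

Adiabatic flash: solve Rachford–Rice at each trial T, then check hF = ψ·hV(T) + (1−ψ)·hL(T).
  T = 314.1 K: K = (2.862, 0.350), RR gives ψ = 0.169, H_out = 5.716 kJ/mol
  T = 348.6 K: K = (4.090, 0.514), RR gives ψ = 0.486, H_out = 21.922 kJ/mol
  T = 331.4 K: K = (3.455, 0.429), RR gives ψ = 0.326, H_out = 14.065 kJ/mol
  T = 322.8 K: K = (3.154, 0.389), RR gives ψ = 0.250, H_out = 10.043 kJ/mol
  T = 318.5 K: K = (3.008, 0.369), RR gives ψ = 0.210, H_out = 7.948 kJ/mol
  T = 316.3 K: K = (2.935, 0.360), RR gives ψ = 0.190, H_out = 6.845 kJ/mol
Linear interpolation between T = 316.3 (H_out = 6.845) and T = 318.5 (H_out = 7.948) on hF = 7.107 gives T ≈ 316.8 K, at which ψ = 0.19.

T = 316.8 K, V/F = 0.19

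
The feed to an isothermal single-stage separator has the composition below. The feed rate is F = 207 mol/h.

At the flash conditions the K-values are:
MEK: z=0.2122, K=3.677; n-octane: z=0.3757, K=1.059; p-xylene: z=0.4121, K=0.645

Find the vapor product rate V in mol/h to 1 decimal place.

Material balance + equilibrium reduce to Σ zᵢ(Kᵢ−1)/(1+ψ(Kᵢ−1)) = 0.
Feasibility: ΣzᵢKᵢ = 1.4439, Σzᵢ/Kᵢ = 1.0514 — both > 1, two phases present.
Iterate (Newton) starting at ψ = 0.5:
  ψ = 0.5000: g = 0.08658, g' = -0.3561 → ψ = 0.7431
  ψ = 0.7431: g = 0.01254, g' = -0.2672 → ψ = 0.7901
  ψ = 0.7901: g = 0.00022, g' = -0.2582 → ψ = 0.7909
Converged at ψ = 0.7909.
Then V = ψ·F = 0.7909·207 = 163.7 mol/h and L = F − V = 43.3 mol/h.

V = 163.7 mol/h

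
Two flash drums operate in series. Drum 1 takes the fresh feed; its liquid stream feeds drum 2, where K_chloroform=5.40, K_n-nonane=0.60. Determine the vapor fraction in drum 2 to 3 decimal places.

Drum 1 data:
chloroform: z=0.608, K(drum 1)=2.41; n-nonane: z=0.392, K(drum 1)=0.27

Drum 1:
Let ψ₁ = V/F and solve Σ zᵢ(Kᵢ−1)/(1+ψ₁(Kᵢ−1)) = 0.
Feasibility: ΣzᵢKᵢ = 1.571, Σzᵢ/Kᵢ = 1.704 — both > 1, two phases present.
Binary case is linear: z₁(K₁−1)(1+ψ₁(K₂−1)) + z₂(K₂−1)(1+ψ₁(K₁−1)) = 0
⇒ ψ₁ = [z₁(K₁−1)+z₂(K₂−1)] / [−(K₁−1)(K₂−1)] = 0.5711/1.0293 = 0.555
Drum-1 compositions:
  chloroform: x = 0.341, y = 0.822
  n-nonane: x = 0.659, y = 0.178
Drum-2 feed = drum-1 liquid: z₂ = (0.3411, 0.6589).
Drum 2:
Iterate (Newton) starting at ψ₂ = 0.55:
  ψ₂ = 0.550: g = 0.1010, g' = -0.738 → ψ₂ = 0.687
  ψ₂ = 0.687: g = 0.0098, g' = -0.609 → ψ₂ = 0.703
Converged at ψ₂ = 0.703.
  chloroform: x = 0.083, y = 0.450
  n-nonane: x = 0.917, y = 0.550

V/F (drum 2) = 0.703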